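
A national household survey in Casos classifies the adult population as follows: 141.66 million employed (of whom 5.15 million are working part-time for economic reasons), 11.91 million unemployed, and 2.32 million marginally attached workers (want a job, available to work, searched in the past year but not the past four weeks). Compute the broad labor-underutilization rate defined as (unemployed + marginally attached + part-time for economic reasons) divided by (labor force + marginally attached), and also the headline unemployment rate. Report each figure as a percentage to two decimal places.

Labor force = 141.66 + 11.91 = 153.57 million.
Numerator = 11.91 + 2.32 + 5.15 = 19.38 million.
Denominator = 153.57 + 2.32 = 155.89 million.
Broad rate = 19.38 / 155.89 = 12.43%.
Headline unemployment rate = 11.91 / 153.57 = 7.76%.

Broad underutilization rate ≈ 12.43%; headline unemployment rate ≈ 7.76%.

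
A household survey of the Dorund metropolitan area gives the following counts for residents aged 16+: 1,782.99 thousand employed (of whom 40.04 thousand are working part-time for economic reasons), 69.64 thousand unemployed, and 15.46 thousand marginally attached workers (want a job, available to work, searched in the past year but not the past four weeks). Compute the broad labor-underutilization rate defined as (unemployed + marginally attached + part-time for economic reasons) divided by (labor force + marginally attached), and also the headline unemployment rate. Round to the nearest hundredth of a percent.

Labor force = 1,782.99 + 69.64 = 1,852.63 thousand.
Numerator = 69.64 + 15.46 + 40.04 = 125.14 thousand.
Denominator = 1,852.63 + 15.46 = 1,868.09 thousand.
Broad rate = 125.14 / 1,868.09 = 6.70%.
Headline unemployment rate = 69.64 / 1,852.63 = 3.76%.

Broad underutilization rate ≈ 6.70%; headline unemployment rate ≈ 3.76%.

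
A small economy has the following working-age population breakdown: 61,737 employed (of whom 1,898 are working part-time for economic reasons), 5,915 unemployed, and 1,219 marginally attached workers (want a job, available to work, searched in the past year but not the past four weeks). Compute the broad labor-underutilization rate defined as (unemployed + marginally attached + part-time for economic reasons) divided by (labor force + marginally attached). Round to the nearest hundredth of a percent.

Broad underutilization rate ≈ 13.11%.

Labor force = 61,737 + 5,915 = 67,652.
Numerator = 5,915 + 1,219 + 1,898 = 9,032.
Denominator = 67,652 + 1,219 = 68,871.
Broad rate = 9,032 / 68,871 = 13.11%.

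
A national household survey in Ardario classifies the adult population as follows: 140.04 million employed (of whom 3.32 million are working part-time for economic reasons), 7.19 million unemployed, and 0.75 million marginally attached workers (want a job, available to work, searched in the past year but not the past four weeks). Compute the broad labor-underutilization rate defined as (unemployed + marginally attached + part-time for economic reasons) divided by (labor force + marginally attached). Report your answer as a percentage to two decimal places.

Labor force = 140.04 + 7.19 = 147.23 million.
Numerator = 7.19 + 0.75 + 3.32 = 11.26 million.
Denominator = 147.23 + 0.75 = 147.98 million.
Broad rate = 11.26 / 147.98 = 7.61%.

Broad underutilization rate ≈ 7.61%.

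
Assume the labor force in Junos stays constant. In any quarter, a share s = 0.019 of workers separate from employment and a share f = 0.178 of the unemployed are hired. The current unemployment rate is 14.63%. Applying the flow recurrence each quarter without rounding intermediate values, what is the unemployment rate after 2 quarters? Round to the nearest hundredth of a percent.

Unemployment rate after two quarters ≈ 12.86%.

With a fixed labor force, u_{t+1} = u_t + s·(1−u_t) − f·u_t = u_t·(1−s−f) + s.
Here 1−s−f = 0.803 and s = 0.019.
u_1 = 0.146300 × 0.803 + 0.019 = 0.136479.
u_2 = 0.136479 × 0.803 + 0.019 = 0.128593.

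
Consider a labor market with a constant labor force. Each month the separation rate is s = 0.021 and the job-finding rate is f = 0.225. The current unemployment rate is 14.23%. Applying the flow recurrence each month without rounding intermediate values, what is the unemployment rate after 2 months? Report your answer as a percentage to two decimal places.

With a fixed labor force, u_{t+1} = u_t + s·(1−u_t) − f·u_t = u_t·(1−s−f) + s.
Here 1−s−f = 0.754 and s = 0.021.
u_1 = 0.142300 × 0.754 + 0.021 = 0.128294.
u_2 = 0.128294 × 0.754 + 0.021 = 0.117734.

Unemployment rate after two months ≈ 11.77%.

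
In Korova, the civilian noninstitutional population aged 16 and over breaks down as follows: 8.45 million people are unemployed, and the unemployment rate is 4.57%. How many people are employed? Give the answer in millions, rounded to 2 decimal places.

Labor force = U / u = 8.45 / 0.0457 ≈ 184.90 million.
Employed = labor force − unemployed = 184.90 − 8.45 = 176.45 million.

About 176.45 million are employed.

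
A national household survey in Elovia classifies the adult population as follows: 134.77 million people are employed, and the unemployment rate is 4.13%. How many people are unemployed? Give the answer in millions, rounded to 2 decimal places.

About 5.81 million are unemployed.

Let U be the number unemployed. The labor force is E + U, and U/(E+U) = 0.0413.
So U = 0.0413 × 134.77 / (1 − 0.0413) = 5.5660 / 0.9587 ≈ 5.81 million.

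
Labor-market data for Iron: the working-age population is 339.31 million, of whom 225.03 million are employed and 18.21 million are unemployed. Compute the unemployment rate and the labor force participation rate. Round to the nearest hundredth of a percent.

Unemployment rate ≈ 7.49%; labor force participation rate ≈ 71.69%.

Labor force = employed + unemployed = 225.03 + 18.21 = 243.24 million.
Unemployment rate = 18.21 / 243.24 = 7.49%.
Labor force participation rate = 243.24 / 339.31 = 71.69%.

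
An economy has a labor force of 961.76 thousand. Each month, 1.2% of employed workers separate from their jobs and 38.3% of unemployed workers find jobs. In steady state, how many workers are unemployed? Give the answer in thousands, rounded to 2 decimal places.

Steady-state unemployment rate u* = s/(s+f) = 1.2/(1.2+38.3) = 0.030380.
Unemployed = u* × labor force = 0.030380 × 961.76 ≈ 29.22 thousand.

About 29.22 thousand are unemployed in steady state.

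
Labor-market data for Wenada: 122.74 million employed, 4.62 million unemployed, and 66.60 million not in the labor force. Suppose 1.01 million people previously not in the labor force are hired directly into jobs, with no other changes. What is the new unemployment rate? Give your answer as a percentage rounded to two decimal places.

New unemployment rate ≈ 3.60%.

Initially, labor force = 122.74 + 4.62 = 127.36 million, so u = 4.62/127.36 = 3.63%.
After the change, employed and labor force both rise by 1.01; unemployed unchanged → E = 123.75, U = 4.62, labor force = 128.37 million.
New unemployment rate = 4.62 / 128.37 = 3.60%.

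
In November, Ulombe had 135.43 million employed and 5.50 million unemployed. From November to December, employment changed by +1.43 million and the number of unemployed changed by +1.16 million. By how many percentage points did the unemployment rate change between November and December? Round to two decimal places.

The unemployment rate changed by +0.74 percentage points.

November: labor force = 135.43 + 5.50 = 140.93; u = 5.50/140.93 = 3.90%.
December: labor force = 136.86 + 6.66 = 143.52; u = 6.66/143.52 = 4.64%.
Change = 4.64% − 3.90% = +0.74 pp.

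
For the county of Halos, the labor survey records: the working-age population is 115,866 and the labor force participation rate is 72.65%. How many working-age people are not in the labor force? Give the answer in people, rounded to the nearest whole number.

About 31,689 are not in the labor force.

Share not in the labor force = 1 − 0.7265 = 0.2735.
Not in labor force = 0.2735 × 115,866 ≈ 31,689.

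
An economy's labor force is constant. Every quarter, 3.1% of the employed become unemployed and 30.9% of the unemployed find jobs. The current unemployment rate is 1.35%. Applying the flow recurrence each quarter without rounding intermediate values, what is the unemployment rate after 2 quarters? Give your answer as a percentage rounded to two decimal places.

With a fixed labor force, u_{t+1} = u_t + s·(1−u_t) − f·u_t = u_t·(1−s−f) + s.
Here 1−s−f = 0.660 and s = 0.031.
u_1 = 0.013500 × 0.660 + 0.031 = 0.039910.
u_2 = 0.039910 × 0.660 + 0.031 = 0.057341.

Unemployment rate after two quarters ≈ 5.73%.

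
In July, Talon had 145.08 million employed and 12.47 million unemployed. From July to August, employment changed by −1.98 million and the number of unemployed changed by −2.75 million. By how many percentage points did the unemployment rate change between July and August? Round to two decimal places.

July: labor force = 145.08 + 12.47 = 157.55; u = 12.47/157.55 = 7.91%.
August: labor force = 143.10 + 9.72 = 152.82; u = 9.72/152.82 = 6.36%.
Change = 6.36% − 7.91% = −1.55 pp.

The unemployment rate changed by −1.55 percentage points.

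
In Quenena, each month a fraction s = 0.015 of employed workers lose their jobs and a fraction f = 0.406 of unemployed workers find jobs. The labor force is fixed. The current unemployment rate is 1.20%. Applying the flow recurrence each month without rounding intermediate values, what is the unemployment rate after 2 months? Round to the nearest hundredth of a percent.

With a fixed labor force, u_{t+1} = u_t + s·(1−u_t) − f·u_t = u_t·(1−s−f) + s.
Here 1−s−f = 0.579 and s = 0.015.
u_1 = 0.012000 × 0.579 + 0.015 = 0.021948.
u_2 = 0.021948 × 0.579 + 0.015 = 0.027708.

Unemployment rate after two months ≈ 2.77%.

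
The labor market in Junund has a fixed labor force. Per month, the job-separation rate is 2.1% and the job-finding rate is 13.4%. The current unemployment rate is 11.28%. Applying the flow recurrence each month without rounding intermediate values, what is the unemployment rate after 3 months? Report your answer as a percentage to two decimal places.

Unemployment rate after three months ≈ 12.18%.

With a fixed labor force, u_{t+1} = u_t + s·(1−u_t) − f·u_t = u_t·(1−s−f) + s.
Here 1−s−f = 0.845 and s = 0.021.
u_1 = 0.112800 × 0.845 + 0.021 = 0.116316.
u_2 = 0.116316 × 0.845 + 0.021 = 0.119287.
u_3 = 0.119287 × 0.845 + 0.021 = 0.121798.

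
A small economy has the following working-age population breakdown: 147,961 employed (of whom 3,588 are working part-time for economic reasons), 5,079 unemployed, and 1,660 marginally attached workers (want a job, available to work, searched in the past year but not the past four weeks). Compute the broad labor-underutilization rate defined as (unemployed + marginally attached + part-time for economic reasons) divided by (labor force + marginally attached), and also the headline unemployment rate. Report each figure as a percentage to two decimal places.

Broad underutilization rate ≈ 6.68%; headline unemployment rate ≈ 3.32%.

Labor force = 147,961 + 5,079 = 153,040.
Numerator = 5,079 + 1,660 + 3,588 = 10,327.
Denominator = 153,040 + 1,660 = 154,700.
Broad rate = 10,327 / 154,700 = 6.68%.
Headline unemployment rate = 5,079 / 153,040 = 3.32%.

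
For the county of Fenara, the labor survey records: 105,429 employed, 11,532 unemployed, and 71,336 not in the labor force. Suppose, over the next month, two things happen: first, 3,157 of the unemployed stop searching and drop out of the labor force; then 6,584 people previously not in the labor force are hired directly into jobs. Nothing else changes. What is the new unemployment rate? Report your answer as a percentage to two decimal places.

New unemployment rate ≈ 6.96%.

Initially, labor force = 105,429 + 11,532 = 116,961, so u = 11,532/116,961 = 9.86%.
After the first change, unemployed and labor force both fall by 3,157 → E = 105,429, U = 8,375, labor force = 113,804.
After the second change, employed and labor force both rise by 6,584; unemployed unchanged → E = 112,013, U = 8,375, labor force = 120,388.
New unemployment rate = 8,375 / 120,388 = 6.96%.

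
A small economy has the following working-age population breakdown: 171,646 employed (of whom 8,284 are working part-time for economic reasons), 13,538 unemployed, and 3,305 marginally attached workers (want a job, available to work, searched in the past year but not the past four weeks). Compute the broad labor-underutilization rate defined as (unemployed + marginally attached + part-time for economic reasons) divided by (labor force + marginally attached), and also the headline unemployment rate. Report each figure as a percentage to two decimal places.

Labor force = 171,646 + 13,538 = 185,184.
Numerator = 13,538 + 3,305 + 8,284 = 25,127.
Denominator = 185,184 + 3,305 = 188,489.
Broad rate = 25,127 / 188,489 = 13.33%.
Headline unemployment rate = 13,538 / 185,184 = 7.31%.

Broad underutilization rate ≈ 13.33%; headline unemployment rate ≈ 7.31%.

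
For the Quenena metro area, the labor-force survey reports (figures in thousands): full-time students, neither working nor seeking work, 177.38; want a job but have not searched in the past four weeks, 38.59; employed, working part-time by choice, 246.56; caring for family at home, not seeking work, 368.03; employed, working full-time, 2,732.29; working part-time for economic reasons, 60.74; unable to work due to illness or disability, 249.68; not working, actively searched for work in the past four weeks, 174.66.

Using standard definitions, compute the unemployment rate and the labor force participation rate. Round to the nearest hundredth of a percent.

Employed = 246.56 + 2,732.29 + 60.74 = 3,039.59 thousand (anyone who worked, including part-time for economic reasons, counts as employed).
Unemployed = 174.66 thousand.
Labor force = 3,039.59 + 174.66 = 3,214.25 thousand.
Not in labor force = 177.38 + 38.59 + 368.03 + 249.68 = 833.68 thousand (those not working and not actively searching are outside the labor force — including those who want a job but have given up searching).
Civilian working-age population = 3,214.25 + 833.68 = 4,047.93 thousand.
Unemployment rate = 174.66 / 3,214.25 = 5.43%.
Labor force participation rate = 3,214.25 / 4,047.93 = 79.40%.

Unemployment rate ≈ 5.43%; labor force participation rate ≈ 79.40%.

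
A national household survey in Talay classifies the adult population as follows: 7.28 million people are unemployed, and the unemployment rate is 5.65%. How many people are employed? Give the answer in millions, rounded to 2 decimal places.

About 121.57 million are employed.

Labor force = U / u = 7.28 / 0.0565 ≈ 128.85 million.
Employed = labor force − unemployed = 128.85 − 7.28 = 121.57 million.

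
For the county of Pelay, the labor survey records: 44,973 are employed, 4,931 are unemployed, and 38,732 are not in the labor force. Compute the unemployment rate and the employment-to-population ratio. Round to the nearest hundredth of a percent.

Labor force = employed + unemployed = 44,973 + 4,931 = 49,904.
Working-age population = 49,904 + 38,732 = 88,636.
Unemployment rate = 4,931 / 49,904 = 9.88%.
Employment-population ratio = 44,973 / 88,636 = 50.74%.

Unemployment rate ≈ 9.88%; employment-population ratio ≈ 50.74%.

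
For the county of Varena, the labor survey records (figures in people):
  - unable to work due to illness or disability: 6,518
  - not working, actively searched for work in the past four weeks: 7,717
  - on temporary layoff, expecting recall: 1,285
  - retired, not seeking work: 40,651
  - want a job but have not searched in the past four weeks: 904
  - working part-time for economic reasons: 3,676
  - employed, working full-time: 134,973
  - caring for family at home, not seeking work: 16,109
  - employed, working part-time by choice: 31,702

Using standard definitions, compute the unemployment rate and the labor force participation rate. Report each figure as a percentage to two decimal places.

Unemployment rate ≈ 5.02%; labor force participation rate ≈ 73.65%.

Employed = 3,676 + 134,973 + 31,702 = 170,351 (anyone who worked, including part-time for economic reasons, counts as employed).
Unemployed = 7,717 + 1,285 = 9,002 (jobless and actively searching, or on temporary layoff).
Labor force = 170,351 + 9,002 = 179,353.
Not in labor force = 6,518 + 40,651 + 904 + 16,109 = 64,182 (those not working and not actively searching are outside the labor force — including those who want a job but have given up searching).
Civilian working-age population = 179,353 + 64,182 = 243,535.
Unemployment rate = 9,002 / 179,353 = 5.02%.
Labor force participation rate = 179,353 / 243,535 = 73.65%.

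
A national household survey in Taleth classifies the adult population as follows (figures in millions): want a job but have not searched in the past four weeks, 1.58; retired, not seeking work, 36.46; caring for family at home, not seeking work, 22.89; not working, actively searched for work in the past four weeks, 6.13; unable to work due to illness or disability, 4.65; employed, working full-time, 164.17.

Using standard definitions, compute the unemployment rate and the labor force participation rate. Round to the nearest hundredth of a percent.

Unemployment rate ≈ 3.60%; labor force participation rate ≈ 72.20%.

Employed = 164.17 million.
Unemployed = 6.13 million.
Labor force = 164.17 + 6.13 = 170.30 million.
Not in labor force = 1.58 + 36.46 + 22.89 + 4.65 = 65.58 million (those not working and not actively searching are outside the labor force — including those who want a job but have given up searching).
Civilian working-age population = 170.30 + 65.58 = 235.88 million.
Unemployment rate = 6.13 / 170.30 = 3.60%.
Labor force participation rate = 170.30 / 235.88 = 72.20%.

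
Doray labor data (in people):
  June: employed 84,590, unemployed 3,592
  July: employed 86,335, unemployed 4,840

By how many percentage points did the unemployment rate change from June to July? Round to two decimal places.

The unemployment rate changed by +1.24 percentage points.

June: labor force = 84,590 + 3,592 = 88,182; u = 3,592/88,182 = 4.07%.
July: labor force = 86,335 + 4,840 = 91,175; u = 4,840/91,175 = 5.31%.
Change = 5.31% − 4.07% = +1.24 pp.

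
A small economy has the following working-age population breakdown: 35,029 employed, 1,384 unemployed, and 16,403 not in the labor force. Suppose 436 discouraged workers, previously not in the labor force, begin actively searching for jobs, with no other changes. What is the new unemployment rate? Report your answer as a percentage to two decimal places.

Initially, labor force = 35,029 + 1,384 = 36,413, so u = 1,384/36,413 = 3.80%.
After the change, unemployed and labor force both rise by 436 → E = 35,029, U = 1,820, labor force = 36,849.
New unemployment rate = 1,820 / 36,849 = 4.94%.

New unemployment rate ≈ 4.94%.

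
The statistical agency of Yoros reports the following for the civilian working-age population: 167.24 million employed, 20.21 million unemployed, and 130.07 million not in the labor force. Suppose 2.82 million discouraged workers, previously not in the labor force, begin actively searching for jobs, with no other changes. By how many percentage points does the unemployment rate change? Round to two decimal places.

The unemployment rate changes by +1.32 percentage points.

Initially, labor force = 167.24 + 20.21 = 187.45 million, so u = 20.21/187.45 = 10.78%.
After the change, unemployed and labor force both rise by 2.82 → E = 167.24, U = 23.03, labor force = 190.27 million.
New unemployment rate = 23.03 / 190.27 = 12.10%.
Change = 12.10% − 10.78% = +1.32 percentage points.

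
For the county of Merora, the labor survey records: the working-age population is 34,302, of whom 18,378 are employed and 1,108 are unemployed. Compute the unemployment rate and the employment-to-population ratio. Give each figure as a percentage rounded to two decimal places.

Labor force = employed + unemployed = 18,378 + 1,108 = 19,486.
Unemployment rate = 1,108 / 19,486 = 5.69%.
Employment-population ratio = 18,378 / 34,302 = 53.58%.

Unemployment rate ≈ 5.69%; employment-population ratio ≈ 53.58%.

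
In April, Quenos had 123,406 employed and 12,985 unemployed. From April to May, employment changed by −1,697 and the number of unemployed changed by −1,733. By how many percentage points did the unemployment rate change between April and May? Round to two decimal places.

The unemployment rate changed by −1.06 percentage points.

April: labor force = 123,406 + 12,985 = 136,391; u = 12,985/136,391 = 9.52%.
May: labor force = 121,709 + 11,252 = 132,961; u = 11,252/132,961 = 8.46%.
Change = 8.46% − 9.52% = −1.06 pp.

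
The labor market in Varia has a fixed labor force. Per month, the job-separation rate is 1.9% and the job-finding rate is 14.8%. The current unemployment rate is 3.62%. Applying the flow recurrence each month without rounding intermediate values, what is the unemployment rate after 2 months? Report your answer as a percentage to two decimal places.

With a fixed labor force, u_{t+1} = u_t + s·(1−u_t) − f·u_t = u_t·(1−s−f) + s.
Here 1−s−f = 0.833 and s = 0.019.
u_1 = 0.036200 × 0.833 + 0.019 = 0.049155.
u_2 = 0.049155 × 0.833 + 0.019 = 0.059946.

Unemployment rate after two months ≈ 5.99%.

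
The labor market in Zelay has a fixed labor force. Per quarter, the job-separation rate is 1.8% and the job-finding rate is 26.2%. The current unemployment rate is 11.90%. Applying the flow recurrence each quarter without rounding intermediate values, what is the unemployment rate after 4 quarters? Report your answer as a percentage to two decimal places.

With a fixed labor force, u_{t+1} = u_t + s·(1−u_t) − f·u_t = u_t·(1−s−f) + s.
Here 1−s−f = 0.720 and s = 0.018.
u_1 = 0.119000 × 0.720 + 0.018 = 0.103680.
u_2 = 0.103680 × 0.720 + 0.018 = 0.092650.
u_3 = 0.092650 × 0.720 + 0.018 = 0.084708.
u_4 = 0.084708 × 0.720 + 0.018 = 0.078990.

Unemployment rate after four quarters ≈ 7.90%.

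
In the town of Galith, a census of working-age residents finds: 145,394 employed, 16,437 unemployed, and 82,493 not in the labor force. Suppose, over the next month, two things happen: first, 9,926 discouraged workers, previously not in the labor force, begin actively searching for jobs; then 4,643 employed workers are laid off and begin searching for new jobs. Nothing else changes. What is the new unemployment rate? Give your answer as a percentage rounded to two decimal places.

Initially, labor force = 145,394 + 16,437 = 161,831, so u = 16,437/161,831 = 10.16%.
After the first change, unemployed and labor force both rise by 9,926 → E = 145,394, U = 26,363, labor force = 171,757.
After the second change, employed falls and unemployed rises by 4,643; labor force unchanged → E = 140,751, U = 31,006, labor force = 171,757.
New unemployment rate = 31,006 / 171,757 = 18.05%.

New unemployment rate ≈ 18.05%.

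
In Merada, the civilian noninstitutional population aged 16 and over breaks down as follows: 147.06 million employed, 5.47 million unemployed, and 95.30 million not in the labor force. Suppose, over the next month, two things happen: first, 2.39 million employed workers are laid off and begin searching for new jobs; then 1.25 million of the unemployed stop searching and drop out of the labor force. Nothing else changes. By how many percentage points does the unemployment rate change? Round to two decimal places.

Initially, labor force = 147.06 + 5.47 = 152.53 million, so u = 5.47/152.53 = 3.59%.
After the first change, employed falls and unemployed rises by 2.39; labor force unchanged → E = 144.67, U = 7.86, labor force = 152.53 million.
After the second change, unemployed and labor force both fall by 1.25 → E = 144.67, U = 6.61, labor force = 151.28 million.
New unemployment rate = 6.61 / 151.28 = 4.37%.
Change = 4.37% − 3.59% = +0.78 percentage points.

The unemployment rate changes by +0.78 percentage points.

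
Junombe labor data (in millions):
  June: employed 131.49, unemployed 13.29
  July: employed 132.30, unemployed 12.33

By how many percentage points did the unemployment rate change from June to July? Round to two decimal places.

June: labor force = 131.49 + 13.29 = 144.78; u = 13.29/144.78 = 9.18%.
July: labor force = 132.30 + 12.33 = 144.63; u = 12.33/144.63 = 8.53%.
Change = 8.53% − 9.18% = −0.65 pp.

The unemployment rate changed by −0.65 percentage points.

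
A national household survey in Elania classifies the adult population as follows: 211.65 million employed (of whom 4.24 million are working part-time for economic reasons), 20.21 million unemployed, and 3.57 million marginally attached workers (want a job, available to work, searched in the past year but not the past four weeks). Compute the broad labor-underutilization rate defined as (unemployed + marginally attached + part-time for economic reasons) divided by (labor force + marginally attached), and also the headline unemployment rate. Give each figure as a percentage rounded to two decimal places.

Broad underutilization rate ≈ 11.90%; headline unemployment rate ≈ 8.72%.

Labor force = 211.65 + 20.21 = 231.86 million.
Numerator = 20.21 + 3.57 + 4.24 = 28.02 million.
Denominator = 231.86 + 3.57 = 235.43 million.
Broad rate = 28.02 / 235.43 = 11.90%.
Headline unemployment rate = 20.21 / 231.86 = 8.72%.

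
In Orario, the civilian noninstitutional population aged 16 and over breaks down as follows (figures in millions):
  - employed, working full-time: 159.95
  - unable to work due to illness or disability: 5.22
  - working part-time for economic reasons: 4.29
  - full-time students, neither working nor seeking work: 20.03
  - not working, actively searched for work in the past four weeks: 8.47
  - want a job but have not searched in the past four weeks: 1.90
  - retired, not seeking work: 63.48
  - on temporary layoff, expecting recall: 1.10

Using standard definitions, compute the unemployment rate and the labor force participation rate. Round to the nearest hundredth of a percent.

Employed = 159.95 + 4.29 = 164.24 million (anyone who worked, including part-time for economic reasons, counts as employed).
Unemployed = 8.47 + 1.10 = 9.57 million (jobless and actively searching, or on temporary layoff).
Labor force = 164.24 + 9.57 = 173.81 million.
Not in labor force = 5.22 + 20.03 + 1.90 + 63.48 = 90.63 million (those not working and not actively searching are outside the labor force — including those who want a job but have given up searching).
Civilian working-age population = 173.81 + 90.63 = 264.44 million.
Unemployment rate = 9.57 / 173.81 = 5.51%.
Labor force participation rate = 173.81 / 264.44 = 65.73%.

Unemployment rate ≈ 5.51%; labor force participation rate ≈ 65.73%.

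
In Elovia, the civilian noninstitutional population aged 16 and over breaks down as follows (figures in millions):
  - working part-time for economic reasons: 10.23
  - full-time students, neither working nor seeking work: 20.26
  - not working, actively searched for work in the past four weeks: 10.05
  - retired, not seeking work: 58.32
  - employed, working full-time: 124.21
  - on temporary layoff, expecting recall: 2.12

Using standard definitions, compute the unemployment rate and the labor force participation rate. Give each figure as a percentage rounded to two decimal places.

Employed = 10.23 + 124.21 = 134.44 million (anyone who worked, including part-time for economic reasons, counts as employed).
Unemployed = 10.05 + 2.12 = 12.17 million (jobless and actively searching, or on temporary layoff).
Labor force = 134.44 + 12.17 = 146.61 million.
Not in labor force = 20.26 + 58.32 = 78.58 million (those not working and not actively searching are outside the labor force).
Civilian working-age population = 146.61 + 78.58 = 225.19 million.
Unemployment rate = 12.17 / 146.61 = 8.30%.
Labor force participation rate = 146.61 / 225.19 = 65.11%.

Unemployment rate ≈ 8.30%; labor force participation rate ≈ 65.11%.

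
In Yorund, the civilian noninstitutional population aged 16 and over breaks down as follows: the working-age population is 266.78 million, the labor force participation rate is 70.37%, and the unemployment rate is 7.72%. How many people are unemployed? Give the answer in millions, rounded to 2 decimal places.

Labor force = 0.7037 × 266.78 = 187.73 million.
Unemployed = 0.0772 × 187.73 ≈ 14.49 million.

About 14.49 million are unemployed.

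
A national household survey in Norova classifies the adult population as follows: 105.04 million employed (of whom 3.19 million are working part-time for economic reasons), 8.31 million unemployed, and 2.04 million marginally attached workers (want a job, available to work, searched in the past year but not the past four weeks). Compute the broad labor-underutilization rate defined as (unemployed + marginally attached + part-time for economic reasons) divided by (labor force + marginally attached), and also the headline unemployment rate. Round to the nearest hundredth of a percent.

Broad underutilization rate ≈ 11.73%; headline unemployment rate ≈ 7.33%.

Labor force = 105.04 + 8.31 = 113.35 million.
Numerator = 8.31 + 2.04 + 3.19 = 13.54 million.
Denominator = 113.35 + 2.04 = 115.39 million.
Broad rate = 13.54 / 115.39 = 11.73%.
Headline unemployment rate = 8.31 / 113.35 = 7.33%.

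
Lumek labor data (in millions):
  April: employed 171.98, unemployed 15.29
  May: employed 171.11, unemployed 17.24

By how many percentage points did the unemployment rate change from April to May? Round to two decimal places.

The unemployment rate changed by +0.99 percentage points.

April: labor force = 171.98 + 15.29 = 187.27; u = 15.29/187.27 = 8.16%.
May: labor force = 171.11 + 17.24 = 188.35; u = 17.24/188.35 = 9.15%.
Change = 9.15% − 8.16% = +0.99 pp.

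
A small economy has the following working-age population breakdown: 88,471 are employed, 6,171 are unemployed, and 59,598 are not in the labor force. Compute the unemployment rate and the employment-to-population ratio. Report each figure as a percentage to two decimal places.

Unemployment rate ≈ 6.52%; employment-population ratio ≈ 57.36%.

Labor force = employed + unemployed = 88,471 + 6,171 = 94,642.
Working-age population = 94,642 + 59,598 = 154,240.
Unemployment rate = 6,171 / 94,642 = 6.52%.
Employment-population ratio = 88,471 / 154,240 = 57.36%.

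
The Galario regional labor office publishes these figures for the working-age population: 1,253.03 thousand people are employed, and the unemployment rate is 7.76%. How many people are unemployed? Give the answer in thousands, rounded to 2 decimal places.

Let U be the number unemployed. The labor force is E + U, and U/(E+U) = 0.0776.
So U = 0.0776 × 1,253.03 / (1 − 0.0776) = 97.2351 / 0.9224 ≈ 105.42 thousand.

About 105.42 thousand are unemployed.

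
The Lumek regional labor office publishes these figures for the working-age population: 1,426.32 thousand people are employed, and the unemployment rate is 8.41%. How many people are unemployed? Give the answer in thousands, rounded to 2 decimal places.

About 130.97 thousand are unemployed.

Let U be the number unemployed. The labor force is E + U, and U/(E+U) = 0.0841.
So U = 0.0841 × 1,426.32 / (1 − 0.0841) = 119.9535 / 0.9159 ≈ 130.97 thousand.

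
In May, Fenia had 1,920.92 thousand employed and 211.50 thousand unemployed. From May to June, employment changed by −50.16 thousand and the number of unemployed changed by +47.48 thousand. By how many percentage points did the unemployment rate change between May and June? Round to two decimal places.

May: labor force = 1,920.92 + 211.50 = 2,132.42; u = 211.50/2,132.42 = 9.92%.
June: labor force = 1,870.76 + 258.98 = 2,129.74; u = 258.98/2,129.74 = 12.16%.
Change = 12.16% − 9.92% = +2.24 pp.

The unemployment rate changed by +2.24 percentage points.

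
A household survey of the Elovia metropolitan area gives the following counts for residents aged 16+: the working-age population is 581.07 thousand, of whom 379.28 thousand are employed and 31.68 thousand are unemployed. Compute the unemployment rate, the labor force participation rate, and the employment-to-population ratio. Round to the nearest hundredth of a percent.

Labor force = employed + unemployed = 379.28 + 31.68 = 410.96 thousand.
Unemployment rate = 31.68 / 410.96 = 7.71%.
Labor force participation rate = 410.96 / 581.07 = 70.72%.
Employment-population ratio = 379.28 / 581.07 = 65.27%.

Unemployment rate ≈ 7.71%; labor force participation rate ≈ 70.72%; employment-population ratio ≈ 65.27%.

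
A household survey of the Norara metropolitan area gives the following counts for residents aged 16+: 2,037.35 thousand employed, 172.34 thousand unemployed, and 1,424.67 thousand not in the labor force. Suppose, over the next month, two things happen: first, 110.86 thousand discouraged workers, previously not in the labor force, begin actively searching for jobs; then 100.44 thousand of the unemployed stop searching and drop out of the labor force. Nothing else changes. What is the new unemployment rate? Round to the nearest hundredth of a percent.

New unemployment rate ≈ 8.23%.

Initially, labor force = 2,037.35 + 172.34 = 2,209.69 thousand, so u = 172.34/2,209.69 = 7.80%.
After the first change, unemployed and labor force both rise by 110.86 → E = 2,037.35, U = 283.20, labor force = 2,320.55 thousand.
After the second change, unemployed and labor force both fall by 100.44 → E = 2,037.35, U = 182.76, labor force = 2,220.11 thousand.
New unemployment rate = 182.76 / 2,220.11 = 8.23%.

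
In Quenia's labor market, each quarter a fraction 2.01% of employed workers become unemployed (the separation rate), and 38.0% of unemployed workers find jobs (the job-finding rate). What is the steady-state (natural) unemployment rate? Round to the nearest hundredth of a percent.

Steady-state unemployment rate ≈ 5.02%.

At steady state the flows balance: s·E = f·U, so U/(E+U) = s/(s+f).
u* = 2.01 / (2.01 + 38.0) = 2.01 / 40.01 = 5.02%.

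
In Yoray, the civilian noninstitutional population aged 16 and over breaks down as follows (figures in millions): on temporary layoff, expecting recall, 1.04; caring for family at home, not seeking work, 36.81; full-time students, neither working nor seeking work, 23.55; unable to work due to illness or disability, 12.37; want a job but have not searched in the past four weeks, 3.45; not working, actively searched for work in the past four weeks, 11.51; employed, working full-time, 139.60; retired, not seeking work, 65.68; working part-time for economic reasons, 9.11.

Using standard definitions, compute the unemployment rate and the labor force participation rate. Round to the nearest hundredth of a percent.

Employed = 139.60 + 9.11 = 148.71 million (anyone who worked, including part-time for economic reasons, counts as employed).
Unemployed = 1.04 + 11.51 = 12.55 million (jobless and actively searching, or on temporary layoff).
Labor force = 148.71 + 12.55 = 161.26 million.
Not in labor force = 36.81 + 23.55 + 12.37 + 3.45 + 65.68 = 141.86 million (those not working and not actively searching are outside the labor force — including those who want a job but have given up searching).
Civilian working-age population = 161.26 + 141.86 = 303.12 million.
Unemployment rate = 12.55 / 161.26 = 7.78%.
Labor force participation rate = 161.26 / 303.12 = 53.20%.

Unemployment rate ≈ 7.78%; labor force participation rate ≈ 53.20%.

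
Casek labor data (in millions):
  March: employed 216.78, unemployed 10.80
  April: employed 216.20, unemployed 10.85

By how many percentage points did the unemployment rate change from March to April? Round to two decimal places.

March: labor force = 216.78 + 10.80 = 227.58; u = 10.80/227.58 = 4.75%.
April: labor force = 216.20 + 10.85 = 227.05; u = 10.85/227.05 = 4.78%.
Change = 4.78% − 4.75% = +0.03 pp.

The unemployment rate changed by +0.03 percentage points.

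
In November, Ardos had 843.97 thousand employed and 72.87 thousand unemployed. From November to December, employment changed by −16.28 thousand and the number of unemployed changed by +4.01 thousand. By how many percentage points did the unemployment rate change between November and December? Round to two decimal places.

November: labor force = 843.97 + 72.87 = 916.84; u = 72.87/916.84 = 7.95%.
December: labor force = 827.69 + 76.88 = 904.57; u = 76.88/904.57 = 8.50%.
Change = 8.50% − 7.95% = +0.55 pp.

The unemployment rate changed by +0.55 percentage points.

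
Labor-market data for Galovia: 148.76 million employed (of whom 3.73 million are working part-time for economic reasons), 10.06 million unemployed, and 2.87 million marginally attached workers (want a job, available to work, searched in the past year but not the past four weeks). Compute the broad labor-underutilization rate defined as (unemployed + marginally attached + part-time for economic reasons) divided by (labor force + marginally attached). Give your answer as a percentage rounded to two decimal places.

Broad underutilization rate ≈ 10.30%.

Labor force = 148.76 + 10.06 = 158.82 million.
Numerator = 10.06 + 2.87 + 3.73 = 16.66 million.
Denominator = 158.82 + 2.87 = 161.69 million.
Broad rate = 16.66 / 161.69 = 10.30%.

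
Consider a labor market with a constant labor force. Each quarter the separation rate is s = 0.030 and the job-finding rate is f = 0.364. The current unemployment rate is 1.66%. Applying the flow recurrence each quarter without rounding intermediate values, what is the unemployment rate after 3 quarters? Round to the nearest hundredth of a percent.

With a fixed labor force, u_{t+1} = u_t + s·(1−u_t) − f·u_t = u_t·(1−s−f) + s.
Here 1−s−f = 0.606 and s = 0.030.
u_1 = 0.016600 × 0.606 + 0.030 = 0.040060.
u_2 = 0.040060 × 0.606 + 0.030 = 0.054276.
u_3 = 0.054276 × 0.606 + 0.030 = 0.062891.

Unemployment rate after three quarters ≈ 6.29%.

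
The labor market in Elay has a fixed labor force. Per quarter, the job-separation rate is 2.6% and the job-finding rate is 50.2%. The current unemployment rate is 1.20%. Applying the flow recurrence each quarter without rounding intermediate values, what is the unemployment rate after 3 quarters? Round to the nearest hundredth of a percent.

Unemployment rate after three quarters ≈ 4.53%.

With a fixed labor force, u_{t+1} = u_t + s·(1−u_t) − f·u_t = u_t·(1−s−f) + s.
Here 1−s−f = 0.472 and s = 0.026.
u_1 = 0.012000 × 0.472 + 0.026 = 0.031664.
u_2 = 0.031664 × 0.472 + 0.026 = 0.040945.
u_3 = 0.040945 × 0.472 + 0.026 = 0.045326.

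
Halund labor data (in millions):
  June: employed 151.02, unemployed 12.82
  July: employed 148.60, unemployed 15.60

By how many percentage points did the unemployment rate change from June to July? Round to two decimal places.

The unemployment rate changed by +1.68 percentage points.

June: labor force = 151.02 + 12.82 = 163.84; u = 12.82/163.84 = 7.82%.
July: labor force = 148.60 + 15.60 = 164.20; u = 15.60/164.20 = 9.50%.
Change = 9.50% − 7.82% = +1.68 pp.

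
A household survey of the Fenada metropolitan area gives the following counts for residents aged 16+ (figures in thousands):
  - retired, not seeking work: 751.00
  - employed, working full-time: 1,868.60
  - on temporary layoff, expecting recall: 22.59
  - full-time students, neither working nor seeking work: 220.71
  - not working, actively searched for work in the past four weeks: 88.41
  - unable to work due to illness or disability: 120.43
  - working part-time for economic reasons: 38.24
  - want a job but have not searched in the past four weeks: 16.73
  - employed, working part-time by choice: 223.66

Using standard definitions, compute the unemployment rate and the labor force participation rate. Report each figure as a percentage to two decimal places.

Unemployment rate ≈ 4.95%; labor force participation rate ≈ 66.90%.

Employed = 1,868.60 + 38.24 + 223.66 = 2,130.50 thousand (anyone who worked, including part-time for economic reasons, counts as employed).
Unemployed = 22.59 + 88.41 = 111.00 thousand (jobless and actively searching, or on temporary layoff).
Labor force = 2,130.50 + 111.00 = 2,241.50 thousand.
Not in labor force = 751.00 + 220.71 + 120.43 + 16.73 = 1,108.87 thousand (those not working and not actively searching are outside the labor force — including those who want a job but have given up searching).
Civilian working-age population = 2,241.50 + 1,108.87 = 3,350.37 thousand.
Unemployment rate = 111.00 / 2,241.50 = 4.95%.
Labor force participation rate = 2,241.50 / 3,350.37 = 66.90%.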